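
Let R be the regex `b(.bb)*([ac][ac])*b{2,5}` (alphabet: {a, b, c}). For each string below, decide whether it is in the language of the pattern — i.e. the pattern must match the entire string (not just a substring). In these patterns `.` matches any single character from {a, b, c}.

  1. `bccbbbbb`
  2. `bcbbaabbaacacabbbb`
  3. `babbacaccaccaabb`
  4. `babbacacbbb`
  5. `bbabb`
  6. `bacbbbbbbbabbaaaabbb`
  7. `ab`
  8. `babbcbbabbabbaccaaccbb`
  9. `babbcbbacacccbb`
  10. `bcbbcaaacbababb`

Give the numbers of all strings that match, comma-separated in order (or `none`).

1, 3, 4, 9

1 → match
2 → no match
3 → match
4 → match
5 → no match
6 → no match
7 → no match — must start with `b`
8 → no match
9 → match
10 → no match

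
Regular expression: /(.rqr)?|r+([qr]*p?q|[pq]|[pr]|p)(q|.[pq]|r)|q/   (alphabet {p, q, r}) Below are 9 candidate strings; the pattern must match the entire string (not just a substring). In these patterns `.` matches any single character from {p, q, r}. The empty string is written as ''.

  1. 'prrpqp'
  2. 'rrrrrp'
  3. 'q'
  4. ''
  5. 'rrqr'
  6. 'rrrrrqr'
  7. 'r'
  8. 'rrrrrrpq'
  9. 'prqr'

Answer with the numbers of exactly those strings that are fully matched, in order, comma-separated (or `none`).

2, 3, 4, 5, 6, 8, 9

1 → no match
2 → match
3 → match
4 → match
5 → match
6 → match
7 → no match
8 → match
9 → match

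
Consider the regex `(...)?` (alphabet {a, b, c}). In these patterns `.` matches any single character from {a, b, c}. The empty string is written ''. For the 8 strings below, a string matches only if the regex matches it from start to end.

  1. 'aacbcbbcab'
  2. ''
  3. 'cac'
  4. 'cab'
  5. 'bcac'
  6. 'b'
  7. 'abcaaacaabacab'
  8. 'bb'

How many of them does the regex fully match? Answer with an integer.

3

1 → no match
2 → match
3 → match
4 → match
5 → no match
6 → no match
7 → no match
8 → no match
Total matched: 3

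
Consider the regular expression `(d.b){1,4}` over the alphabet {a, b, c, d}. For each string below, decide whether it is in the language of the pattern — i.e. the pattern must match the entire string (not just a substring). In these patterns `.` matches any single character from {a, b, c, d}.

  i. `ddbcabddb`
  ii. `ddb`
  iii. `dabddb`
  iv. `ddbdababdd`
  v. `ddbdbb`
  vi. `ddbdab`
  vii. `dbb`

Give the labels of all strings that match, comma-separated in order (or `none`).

i → no match
ii → match
iii → match
iv → no match — must end with `b`
v → match
vi → match
vii → match

ii, iii, v, vi, vii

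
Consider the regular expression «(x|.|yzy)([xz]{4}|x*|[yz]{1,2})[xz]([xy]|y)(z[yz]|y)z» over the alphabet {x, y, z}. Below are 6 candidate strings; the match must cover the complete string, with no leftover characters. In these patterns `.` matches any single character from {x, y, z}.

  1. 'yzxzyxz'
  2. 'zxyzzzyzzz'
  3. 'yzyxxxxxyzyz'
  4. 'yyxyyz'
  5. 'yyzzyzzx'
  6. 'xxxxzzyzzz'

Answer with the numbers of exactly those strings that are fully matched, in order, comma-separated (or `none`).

1 → no match
2 → no match
3 → match
4 → match
5 → no match — must end with 'z'
6 → match

3, 4, 6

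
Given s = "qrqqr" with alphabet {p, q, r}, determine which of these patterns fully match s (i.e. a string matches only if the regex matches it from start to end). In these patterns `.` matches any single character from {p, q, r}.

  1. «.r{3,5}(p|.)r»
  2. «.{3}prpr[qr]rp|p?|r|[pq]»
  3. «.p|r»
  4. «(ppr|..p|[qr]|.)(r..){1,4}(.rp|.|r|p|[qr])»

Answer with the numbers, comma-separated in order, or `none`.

4

1 → no match
2 → no match
3 → no match
4 → match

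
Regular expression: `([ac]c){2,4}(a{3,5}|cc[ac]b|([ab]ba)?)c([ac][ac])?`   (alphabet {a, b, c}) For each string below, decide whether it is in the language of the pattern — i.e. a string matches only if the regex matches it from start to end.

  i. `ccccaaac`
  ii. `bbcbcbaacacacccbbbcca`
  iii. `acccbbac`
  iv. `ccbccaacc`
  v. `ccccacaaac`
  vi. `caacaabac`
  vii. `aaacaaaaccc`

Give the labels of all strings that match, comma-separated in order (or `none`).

i, iii, v

i → match
ii → no match
iii → match
iv → no match
v → match
vi → no match
vii → no match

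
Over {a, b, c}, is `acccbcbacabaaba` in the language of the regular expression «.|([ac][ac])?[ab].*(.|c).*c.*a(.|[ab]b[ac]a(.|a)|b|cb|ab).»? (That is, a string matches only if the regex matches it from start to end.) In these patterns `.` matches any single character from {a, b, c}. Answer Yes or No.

Yes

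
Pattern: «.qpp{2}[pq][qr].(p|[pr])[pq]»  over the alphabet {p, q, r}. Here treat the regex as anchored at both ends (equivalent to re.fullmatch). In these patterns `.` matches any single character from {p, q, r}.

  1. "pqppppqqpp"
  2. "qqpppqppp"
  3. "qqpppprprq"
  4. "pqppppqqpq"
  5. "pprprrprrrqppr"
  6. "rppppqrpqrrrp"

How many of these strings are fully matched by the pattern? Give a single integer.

3

1 → match
2 → no match
3 → match
4 → match
5 → no match
6 → no match
Total matched: 3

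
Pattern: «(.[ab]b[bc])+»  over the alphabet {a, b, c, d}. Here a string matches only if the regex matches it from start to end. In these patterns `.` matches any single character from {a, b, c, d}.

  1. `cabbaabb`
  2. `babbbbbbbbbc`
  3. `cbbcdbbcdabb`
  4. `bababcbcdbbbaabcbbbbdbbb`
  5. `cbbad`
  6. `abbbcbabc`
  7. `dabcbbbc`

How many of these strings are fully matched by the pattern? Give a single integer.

1 → match
2 → match
3 → match
4 → no match
5 → no match
6 → no match
7 → match
Total matched: 4

4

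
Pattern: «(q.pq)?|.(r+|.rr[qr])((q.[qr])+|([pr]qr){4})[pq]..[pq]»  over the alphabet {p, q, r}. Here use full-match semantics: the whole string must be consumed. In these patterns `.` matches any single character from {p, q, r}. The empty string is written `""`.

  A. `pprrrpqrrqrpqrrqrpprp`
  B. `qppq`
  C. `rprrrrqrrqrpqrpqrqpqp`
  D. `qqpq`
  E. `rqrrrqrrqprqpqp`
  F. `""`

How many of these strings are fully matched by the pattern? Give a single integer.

6

A → match
B → match
C → match
D → match
E → match
F → match
Total matched: 6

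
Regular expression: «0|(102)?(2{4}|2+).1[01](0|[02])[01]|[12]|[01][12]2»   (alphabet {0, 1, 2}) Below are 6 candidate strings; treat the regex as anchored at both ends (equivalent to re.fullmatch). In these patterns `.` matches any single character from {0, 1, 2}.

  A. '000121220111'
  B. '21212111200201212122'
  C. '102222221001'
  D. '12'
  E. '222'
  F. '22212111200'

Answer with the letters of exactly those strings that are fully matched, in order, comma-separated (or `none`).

C

A → no match
B → no match
C → match
D → no match
E → no match
F → no match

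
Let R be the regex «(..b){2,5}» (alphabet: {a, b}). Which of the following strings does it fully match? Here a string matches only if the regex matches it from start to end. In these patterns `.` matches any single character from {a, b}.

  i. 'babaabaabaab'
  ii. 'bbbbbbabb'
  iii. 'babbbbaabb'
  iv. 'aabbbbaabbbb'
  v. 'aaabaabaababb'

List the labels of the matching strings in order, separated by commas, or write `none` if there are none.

i, ii, iv

i → match
ii → match
iii → no match
iv → match
v → no match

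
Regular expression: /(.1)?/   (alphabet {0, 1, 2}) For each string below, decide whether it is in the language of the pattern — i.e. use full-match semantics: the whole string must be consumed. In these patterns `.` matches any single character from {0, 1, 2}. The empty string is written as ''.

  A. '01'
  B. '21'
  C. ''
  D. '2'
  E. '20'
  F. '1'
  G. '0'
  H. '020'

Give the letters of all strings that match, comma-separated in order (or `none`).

A → match
B → match
C → match
D → no match
E → no match
F → no match
G → no match
H → no match

A, B, C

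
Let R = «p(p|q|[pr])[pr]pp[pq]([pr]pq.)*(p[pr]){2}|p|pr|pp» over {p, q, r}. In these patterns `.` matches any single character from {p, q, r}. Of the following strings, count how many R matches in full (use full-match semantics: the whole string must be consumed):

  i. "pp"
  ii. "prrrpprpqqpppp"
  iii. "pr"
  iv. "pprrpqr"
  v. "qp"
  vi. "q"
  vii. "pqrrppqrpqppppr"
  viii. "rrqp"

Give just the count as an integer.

2

i → match
ii → no match
iii → match
iv → no match
v → no match
vi → no match
vii → no match
viii → no match
Total matched: 2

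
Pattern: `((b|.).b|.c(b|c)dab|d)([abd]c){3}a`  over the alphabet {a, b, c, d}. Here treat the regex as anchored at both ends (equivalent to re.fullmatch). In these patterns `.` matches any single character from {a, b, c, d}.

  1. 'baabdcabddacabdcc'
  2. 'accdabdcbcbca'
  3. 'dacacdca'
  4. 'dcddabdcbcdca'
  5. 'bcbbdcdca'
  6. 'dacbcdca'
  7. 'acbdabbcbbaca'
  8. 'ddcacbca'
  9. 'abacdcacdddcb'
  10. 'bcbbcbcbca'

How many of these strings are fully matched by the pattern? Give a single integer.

5

1 → no match — must end with 'ca'
2 → match
3. 'dacacdca' → match
4 → no match
5. 'bcbbdcdca' → no match
6. 'dacbcdca' → match
7 → no match
8. 'ddcacbca' → match
9 → no match — must end with 'ca'
10. 'bcbbcbcbca' → match
Total matched: 5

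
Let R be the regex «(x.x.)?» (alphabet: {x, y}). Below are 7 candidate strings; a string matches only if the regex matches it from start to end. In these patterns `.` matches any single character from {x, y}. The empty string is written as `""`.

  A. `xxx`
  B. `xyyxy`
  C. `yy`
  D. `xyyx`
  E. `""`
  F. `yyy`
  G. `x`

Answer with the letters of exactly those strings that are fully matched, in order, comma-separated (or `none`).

E

A → no match
B → no match
C → no match
D → no match
E → match
F → no match
G → no match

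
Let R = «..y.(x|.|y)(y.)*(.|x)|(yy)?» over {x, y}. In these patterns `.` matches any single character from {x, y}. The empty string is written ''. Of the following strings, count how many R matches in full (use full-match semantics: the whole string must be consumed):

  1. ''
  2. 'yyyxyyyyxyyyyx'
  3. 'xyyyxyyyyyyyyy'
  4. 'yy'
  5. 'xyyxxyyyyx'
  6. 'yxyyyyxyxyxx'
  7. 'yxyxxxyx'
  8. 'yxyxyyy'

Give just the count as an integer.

1 → match
2 → match
3 → match
4 → match
5 → match
6 → match
7 → no match
8 → no match
Total matched: 6

6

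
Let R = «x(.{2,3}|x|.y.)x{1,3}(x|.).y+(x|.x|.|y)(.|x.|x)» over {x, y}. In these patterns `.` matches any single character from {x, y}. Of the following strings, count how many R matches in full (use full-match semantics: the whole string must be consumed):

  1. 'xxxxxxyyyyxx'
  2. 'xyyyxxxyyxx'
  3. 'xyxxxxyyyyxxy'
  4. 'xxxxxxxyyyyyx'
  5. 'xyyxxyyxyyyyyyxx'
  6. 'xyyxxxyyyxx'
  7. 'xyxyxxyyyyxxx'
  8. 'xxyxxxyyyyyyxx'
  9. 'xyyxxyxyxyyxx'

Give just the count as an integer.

7

1 → match
2 → match
3 → match
4 → match
5 → no match
6 → match
7 → match
8 → match
9 → no match
Total matched: 7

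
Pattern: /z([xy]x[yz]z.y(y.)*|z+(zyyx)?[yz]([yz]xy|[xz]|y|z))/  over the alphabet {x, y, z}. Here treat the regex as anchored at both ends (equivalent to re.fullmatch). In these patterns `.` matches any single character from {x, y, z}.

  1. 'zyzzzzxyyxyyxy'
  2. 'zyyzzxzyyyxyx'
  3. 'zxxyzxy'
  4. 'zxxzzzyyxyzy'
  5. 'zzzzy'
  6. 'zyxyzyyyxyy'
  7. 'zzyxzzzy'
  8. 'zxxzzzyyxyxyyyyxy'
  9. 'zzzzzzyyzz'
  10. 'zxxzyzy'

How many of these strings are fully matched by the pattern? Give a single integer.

1 → no match
2 → no match
3 → match
4 → no match
5 → match
6 → match
7 → no match
8 → no match
9 → no match
10 → no match
Total matched: 3

3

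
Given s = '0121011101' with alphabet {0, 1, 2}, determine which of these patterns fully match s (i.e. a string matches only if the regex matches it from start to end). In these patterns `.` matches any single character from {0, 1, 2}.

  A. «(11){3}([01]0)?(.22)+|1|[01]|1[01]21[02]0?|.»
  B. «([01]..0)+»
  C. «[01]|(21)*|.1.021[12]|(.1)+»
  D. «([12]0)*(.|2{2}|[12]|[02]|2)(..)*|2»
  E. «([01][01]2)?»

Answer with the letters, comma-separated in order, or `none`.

C

A → no match
B → no match — must end with '0'
C → match
D → no match
E → no match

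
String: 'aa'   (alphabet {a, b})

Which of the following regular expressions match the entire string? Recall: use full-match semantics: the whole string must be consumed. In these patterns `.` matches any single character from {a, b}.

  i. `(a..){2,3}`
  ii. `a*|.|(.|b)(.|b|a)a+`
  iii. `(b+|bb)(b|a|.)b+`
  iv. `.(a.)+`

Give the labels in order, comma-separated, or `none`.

i → no match
ii → match
iii → no match — must end with 'b'
iv → no match

ii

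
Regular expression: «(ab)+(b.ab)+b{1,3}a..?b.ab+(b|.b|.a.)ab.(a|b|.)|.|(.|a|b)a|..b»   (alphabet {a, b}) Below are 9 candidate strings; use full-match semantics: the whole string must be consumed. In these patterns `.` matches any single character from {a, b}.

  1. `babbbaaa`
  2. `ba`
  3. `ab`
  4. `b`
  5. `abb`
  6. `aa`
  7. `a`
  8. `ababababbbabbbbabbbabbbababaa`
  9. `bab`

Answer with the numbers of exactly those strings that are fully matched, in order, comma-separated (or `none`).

1 → no match
2 → match
3 → no match
4 → match
5 → match
6 → match
7 → match
8 → match
9 → match

2, 4, 5, 6, 7, 8, 9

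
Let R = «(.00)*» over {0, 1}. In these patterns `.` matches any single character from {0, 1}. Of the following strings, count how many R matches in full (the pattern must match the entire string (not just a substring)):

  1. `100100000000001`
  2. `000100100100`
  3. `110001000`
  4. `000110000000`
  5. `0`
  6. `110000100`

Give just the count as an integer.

1 → no match
2 → match
3 → no match
4 → no match
5 → no match
6 → no match
Total matched: 1

1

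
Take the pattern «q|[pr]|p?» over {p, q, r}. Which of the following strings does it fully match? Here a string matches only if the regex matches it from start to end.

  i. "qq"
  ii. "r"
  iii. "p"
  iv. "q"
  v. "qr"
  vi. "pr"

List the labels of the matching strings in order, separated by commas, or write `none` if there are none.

ii, iii, iv

i → no match
ii → match
iii → match
iv → match
v → no match
vi → no match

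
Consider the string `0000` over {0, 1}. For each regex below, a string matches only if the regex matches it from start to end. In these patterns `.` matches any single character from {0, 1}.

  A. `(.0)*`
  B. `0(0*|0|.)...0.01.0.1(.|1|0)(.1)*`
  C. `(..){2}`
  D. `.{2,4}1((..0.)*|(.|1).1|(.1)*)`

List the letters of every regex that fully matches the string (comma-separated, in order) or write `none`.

A, C

A → match
B → no match
C → match
D → no match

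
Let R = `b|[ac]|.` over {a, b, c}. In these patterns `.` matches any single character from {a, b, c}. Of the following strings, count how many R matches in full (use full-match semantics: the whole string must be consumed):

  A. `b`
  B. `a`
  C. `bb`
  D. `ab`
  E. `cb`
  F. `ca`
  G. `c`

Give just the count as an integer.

3

A → match
B → match
C → no match
D → no match
E → no match
F → no match
G → match
Total matched: 3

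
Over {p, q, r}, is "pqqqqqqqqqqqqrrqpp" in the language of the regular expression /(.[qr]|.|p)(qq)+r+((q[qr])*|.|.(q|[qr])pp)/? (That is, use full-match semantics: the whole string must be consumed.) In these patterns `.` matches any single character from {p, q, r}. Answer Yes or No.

Yes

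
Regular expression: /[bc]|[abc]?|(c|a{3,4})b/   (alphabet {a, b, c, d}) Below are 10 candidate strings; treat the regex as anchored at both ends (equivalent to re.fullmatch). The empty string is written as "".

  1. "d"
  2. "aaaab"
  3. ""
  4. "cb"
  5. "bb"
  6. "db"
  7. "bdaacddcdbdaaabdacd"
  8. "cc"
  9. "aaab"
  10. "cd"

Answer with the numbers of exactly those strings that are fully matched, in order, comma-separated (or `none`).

1 → no match
2 → match
3 → match
4 → match
5 → no match
6 → no match
7 → no match
8 → no match
9 → match
10 → no match

2, 3, 4, 9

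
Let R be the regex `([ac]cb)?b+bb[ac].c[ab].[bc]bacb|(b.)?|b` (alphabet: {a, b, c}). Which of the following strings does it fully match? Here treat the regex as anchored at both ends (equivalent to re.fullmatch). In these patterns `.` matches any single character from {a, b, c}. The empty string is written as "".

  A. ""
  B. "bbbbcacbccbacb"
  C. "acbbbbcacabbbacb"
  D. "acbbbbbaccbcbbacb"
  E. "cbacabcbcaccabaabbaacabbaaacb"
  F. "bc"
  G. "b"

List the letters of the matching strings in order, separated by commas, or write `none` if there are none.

A → match
B → match
C → match
D → match
E → no match
F → match
G → match

A, B, C, D, F, G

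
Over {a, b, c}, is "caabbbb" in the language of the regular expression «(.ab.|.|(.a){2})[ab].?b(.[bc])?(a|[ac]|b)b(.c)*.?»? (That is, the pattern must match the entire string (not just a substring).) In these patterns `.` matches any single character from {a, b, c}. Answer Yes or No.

Yes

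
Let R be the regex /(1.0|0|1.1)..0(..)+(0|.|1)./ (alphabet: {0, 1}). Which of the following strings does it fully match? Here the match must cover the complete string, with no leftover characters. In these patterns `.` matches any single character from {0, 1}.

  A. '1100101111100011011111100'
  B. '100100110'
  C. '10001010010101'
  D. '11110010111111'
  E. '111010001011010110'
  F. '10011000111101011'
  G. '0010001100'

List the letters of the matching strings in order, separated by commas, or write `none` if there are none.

A → no match
B → no match
C → match
D → match
E → match
F → no match
G → match

C, D, E, G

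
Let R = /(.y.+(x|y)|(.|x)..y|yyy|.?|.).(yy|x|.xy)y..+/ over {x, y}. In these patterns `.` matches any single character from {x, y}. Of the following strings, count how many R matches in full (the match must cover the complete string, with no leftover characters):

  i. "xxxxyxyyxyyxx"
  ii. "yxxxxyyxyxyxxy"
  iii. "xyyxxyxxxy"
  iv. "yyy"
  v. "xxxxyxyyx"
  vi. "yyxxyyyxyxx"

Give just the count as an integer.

1

i → no match
ii → no match
iii → no match
iv → no match
v → no match
vi → match
Total matched: 1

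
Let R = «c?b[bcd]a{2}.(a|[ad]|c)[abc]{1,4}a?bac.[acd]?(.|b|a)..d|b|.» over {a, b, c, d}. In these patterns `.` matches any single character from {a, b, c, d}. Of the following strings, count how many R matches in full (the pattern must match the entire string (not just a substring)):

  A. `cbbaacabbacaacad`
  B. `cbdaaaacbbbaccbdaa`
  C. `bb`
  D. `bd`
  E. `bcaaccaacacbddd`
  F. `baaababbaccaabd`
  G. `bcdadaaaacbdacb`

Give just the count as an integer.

A → match
B → no match
C. `bb` → no match
D. `bd` → no match
E → no match
F → no match
G → no match
Total matched: 1

1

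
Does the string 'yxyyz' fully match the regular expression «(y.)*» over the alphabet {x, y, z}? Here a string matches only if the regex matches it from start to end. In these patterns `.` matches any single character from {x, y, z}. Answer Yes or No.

No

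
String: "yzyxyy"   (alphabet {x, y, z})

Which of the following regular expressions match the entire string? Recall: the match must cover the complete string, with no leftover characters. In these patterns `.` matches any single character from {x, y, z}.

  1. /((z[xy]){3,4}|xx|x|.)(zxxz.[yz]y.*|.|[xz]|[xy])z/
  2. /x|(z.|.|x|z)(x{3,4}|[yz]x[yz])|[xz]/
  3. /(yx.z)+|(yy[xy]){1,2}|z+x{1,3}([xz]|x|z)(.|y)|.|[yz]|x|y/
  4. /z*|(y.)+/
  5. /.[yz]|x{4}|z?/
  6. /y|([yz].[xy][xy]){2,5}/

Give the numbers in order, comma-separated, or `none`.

4

1 → no match — must end with "z"
2 → no match
3 → no match
4 → match
5 → no match
6 → no match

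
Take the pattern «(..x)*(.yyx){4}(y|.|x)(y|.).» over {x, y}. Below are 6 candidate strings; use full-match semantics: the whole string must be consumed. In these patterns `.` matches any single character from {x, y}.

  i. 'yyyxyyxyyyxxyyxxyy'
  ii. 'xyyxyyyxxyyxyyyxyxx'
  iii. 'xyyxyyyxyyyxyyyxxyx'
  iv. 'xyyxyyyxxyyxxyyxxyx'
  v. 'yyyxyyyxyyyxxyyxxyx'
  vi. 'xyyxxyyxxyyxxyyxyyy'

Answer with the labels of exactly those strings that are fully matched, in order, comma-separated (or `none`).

ii, iii, iv, v, vi

i → no match
ii → match
iii → match
iv → match
v → match
vi → match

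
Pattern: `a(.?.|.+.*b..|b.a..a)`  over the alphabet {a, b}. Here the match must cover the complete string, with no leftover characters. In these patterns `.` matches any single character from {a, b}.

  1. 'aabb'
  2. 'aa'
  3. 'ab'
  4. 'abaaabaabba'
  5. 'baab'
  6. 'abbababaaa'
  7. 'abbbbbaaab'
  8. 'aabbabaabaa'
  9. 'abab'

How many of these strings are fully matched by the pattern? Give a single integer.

1 → no match
2 → match
3 → match
4 → match
5 → no match — must start with 'a'
6 → no match
7 → no match
8 → match
9 → no match
Total matched: 4

4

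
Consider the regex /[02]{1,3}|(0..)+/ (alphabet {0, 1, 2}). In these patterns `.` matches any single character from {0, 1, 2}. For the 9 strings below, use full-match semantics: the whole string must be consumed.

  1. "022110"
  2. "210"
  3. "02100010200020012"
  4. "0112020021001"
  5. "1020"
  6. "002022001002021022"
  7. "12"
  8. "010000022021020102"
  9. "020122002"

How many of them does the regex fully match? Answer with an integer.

1

1 → no match
2 → no match
3 → no match
4 → no match
5 → no match
6 → match
7 → no match
8 → no match
9 → no match
Total matched: 1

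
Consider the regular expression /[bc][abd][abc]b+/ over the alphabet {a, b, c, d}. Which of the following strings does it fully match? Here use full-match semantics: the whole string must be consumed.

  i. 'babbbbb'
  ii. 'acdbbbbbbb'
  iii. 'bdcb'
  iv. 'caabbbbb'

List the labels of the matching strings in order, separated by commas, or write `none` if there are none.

i, iii, iv

i. 'babbbbb' → match
ii. 'acdbbbbbbb' → no match
iii. 'bdcb' → match
iv. 'caabbbbb' → match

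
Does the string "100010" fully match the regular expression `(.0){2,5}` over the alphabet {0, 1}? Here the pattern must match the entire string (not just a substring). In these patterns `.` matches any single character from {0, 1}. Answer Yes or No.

Yes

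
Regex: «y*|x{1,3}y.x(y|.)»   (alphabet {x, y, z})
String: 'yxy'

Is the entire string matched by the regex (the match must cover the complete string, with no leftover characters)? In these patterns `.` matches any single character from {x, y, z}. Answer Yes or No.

No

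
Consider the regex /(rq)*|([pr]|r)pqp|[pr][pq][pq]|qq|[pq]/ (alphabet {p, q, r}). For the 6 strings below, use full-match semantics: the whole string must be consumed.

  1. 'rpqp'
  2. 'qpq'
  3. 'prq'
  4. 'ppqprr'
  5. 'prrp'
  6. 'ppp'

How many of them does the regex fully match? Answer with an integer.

1 → match
2 → no match
3 → no match
4 → no match
5 → no match
6 → match
Total matched: 2

2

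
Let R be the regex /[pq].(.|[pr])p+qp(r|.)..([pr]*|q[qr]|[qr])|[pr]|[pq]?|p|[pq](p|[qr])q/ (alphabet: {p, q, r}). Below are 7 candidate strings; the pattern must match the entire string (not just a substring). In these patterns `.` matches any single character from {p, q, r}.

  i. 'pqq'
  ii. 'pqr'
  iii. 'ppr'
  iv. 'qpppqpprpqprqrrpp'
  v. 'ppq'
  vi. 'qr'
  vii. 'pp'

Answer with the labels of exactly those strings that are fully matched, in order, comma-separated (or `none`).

i, v

i. 'pqq' → match
ii. 'pqr' → no match
iii. 'ppr' → no match
iv → no match
v. 'ppq' → match
vi. 'qr' → no match
vii. 'pp' → no match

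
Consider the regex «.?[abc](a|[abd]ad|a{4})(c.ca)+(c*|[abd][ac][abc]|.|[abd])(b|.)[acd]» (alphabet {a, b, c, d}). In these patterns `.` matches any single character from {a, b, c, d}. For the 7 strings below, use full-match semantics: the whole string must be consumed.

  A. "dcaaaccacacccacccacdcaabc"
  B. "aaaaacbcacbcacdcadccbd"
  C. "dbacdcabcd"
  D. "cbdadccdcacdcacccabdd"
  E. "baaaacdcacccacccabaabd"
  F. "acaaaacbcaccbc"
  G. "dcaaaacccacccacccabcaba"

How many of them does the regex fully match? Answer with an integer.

5

A → no match
B → match
C. "dbacdcabcd" → match
D → no match
E → match
F → match
G → match
Total matched: 5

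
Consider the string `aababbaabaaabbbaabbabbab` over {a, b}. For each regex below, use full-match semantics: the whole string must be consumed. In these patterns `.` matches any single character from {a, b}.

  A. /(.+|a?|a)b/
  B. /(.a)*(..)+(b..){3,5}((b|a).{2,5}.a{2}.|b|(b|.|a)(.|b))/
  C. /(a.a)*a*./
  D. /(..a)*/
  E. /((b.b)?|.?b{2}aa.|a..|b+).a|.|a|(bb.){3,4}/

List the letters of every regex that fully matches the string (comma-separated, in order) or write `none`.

A → match
B → match
C → no match
D → no match
E → no match

A, B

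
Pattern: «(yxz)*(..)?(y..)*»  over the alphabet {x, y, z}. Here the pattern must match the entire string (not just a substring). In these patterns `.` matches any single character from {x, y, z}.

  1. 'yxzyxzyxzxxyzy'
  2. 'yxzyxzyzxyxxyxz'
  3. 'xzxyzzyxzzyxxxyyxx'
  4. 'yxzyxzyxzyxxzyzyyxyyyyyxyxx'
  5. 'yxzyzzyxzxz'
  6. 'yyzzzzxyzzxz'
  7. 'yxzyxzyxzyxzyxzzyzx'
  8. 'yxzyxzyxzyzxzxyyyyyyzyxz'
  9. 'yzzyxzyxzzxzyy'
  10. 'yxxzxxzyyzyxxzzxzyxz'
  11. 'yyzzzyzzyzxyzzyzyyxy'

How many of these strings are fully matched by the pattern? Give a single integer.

2

1 → match
2 → match
3 → no match
4 → no match
5 → no match
6 → no match
7 → no match
8 → no match
9 → no match
10 → no match
11 → no match
Total matched: 2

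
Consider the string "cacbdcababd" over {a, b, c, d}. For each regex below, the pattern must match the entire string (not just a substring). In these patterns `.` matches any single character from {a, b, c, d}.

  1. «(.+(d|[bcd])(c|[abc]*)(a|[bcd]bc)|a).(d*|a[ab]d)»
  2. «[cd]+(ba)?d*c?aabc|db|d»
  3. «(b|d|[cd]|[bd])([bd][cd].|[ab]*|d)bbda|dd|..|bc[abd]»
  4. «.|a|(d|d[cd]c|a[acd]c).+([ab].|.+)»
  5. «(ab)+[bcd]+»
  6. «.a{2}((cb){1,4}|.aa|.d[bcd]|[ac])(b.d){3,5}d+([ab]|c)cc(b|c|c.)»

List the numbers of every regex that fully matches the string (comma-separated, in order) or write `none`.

1

1 → match
2 → no match
3 → no match
4 → no match
5 → no match — must start with "ab"
6 → no match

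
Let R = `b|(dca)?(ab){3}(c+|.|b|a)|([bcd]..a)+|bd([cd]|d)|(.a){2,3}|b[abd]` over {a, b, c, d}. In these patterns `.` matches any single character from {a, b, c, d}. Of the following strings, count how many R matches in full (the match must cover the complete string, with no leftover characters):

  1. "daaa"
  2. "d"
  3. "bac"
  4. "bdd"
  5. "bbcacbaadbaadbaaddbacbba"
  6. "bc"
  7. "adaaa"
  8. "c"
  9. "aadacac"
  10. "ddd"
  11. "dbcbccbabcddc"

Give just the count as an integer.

1 → match
2 → no match
3 → no match
4 → match
5 → match
6 → no match
7 → no match
8 → no match
9 → no match
10 → no match
11 → no match
Total matched: 3

3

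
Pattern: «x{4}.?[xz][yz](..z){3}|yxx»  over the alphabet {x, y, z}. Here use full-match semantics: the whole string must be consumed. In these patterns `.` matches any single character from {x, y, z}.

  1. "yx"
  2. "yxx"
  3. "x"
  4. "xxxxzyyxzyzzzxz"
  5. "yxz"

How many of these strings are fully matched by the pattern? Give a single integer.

1 → no match
2 → match
3 → no match
4 → match
5 → no match
Total matched: 2

2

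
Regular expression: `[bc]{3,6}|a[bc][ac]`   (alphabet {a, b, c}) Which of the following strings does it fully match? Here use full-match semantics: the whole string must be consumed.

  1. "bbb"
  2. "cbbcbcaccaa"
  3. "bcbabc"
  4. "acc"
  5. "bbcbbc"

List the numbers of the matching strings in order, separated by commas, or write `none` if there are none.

1 → match
2 → no match
3 → no match
4 → match
5 → match

1, 4, 5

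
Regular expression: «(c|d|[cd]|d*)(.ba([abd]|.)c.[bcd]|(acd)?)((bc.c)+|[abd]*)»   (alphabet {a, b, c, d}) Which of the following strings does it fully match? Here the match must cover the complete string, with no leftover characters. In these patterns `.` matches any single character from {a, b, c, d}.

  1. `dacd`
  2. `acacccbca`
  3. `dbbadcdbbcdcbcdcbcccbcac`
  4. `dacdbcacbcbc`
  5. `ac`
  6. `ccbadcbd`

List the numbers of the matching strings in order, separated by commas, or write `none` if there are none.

1, 3, 4, 6

1 → match
2 → no match
3 → match
4 → match
5 → no match
6 → match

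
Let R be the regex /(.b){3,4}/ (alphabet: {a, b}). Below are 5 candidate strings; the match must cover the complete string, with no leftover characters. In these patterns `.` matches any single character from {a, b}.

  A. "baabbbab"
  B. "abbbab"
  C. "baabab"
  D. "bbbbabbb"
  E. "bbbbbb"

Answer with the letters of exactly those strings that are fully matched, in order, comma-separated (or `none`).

B, D, E

A. "baabbbab" → no match
B. "abbbab" → match
C. "baabab" → no match
D. "bbbbabbb" → match
E. "bbbbbb" → match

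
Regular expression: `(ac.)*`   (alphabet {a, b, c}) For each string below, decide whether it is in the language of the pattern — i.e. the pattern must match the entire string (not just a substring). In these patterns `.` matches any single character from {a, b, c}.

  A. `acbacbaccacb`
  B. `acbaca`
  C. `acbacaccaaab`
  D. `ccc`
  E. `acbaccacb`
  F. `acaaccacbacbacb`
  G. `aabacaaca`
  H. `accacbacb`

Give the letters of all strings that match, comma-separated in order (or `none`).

A → match
B → match
C → no match
D → no match
E → match
F → match
G → no match
H → match

A, B, E, F, H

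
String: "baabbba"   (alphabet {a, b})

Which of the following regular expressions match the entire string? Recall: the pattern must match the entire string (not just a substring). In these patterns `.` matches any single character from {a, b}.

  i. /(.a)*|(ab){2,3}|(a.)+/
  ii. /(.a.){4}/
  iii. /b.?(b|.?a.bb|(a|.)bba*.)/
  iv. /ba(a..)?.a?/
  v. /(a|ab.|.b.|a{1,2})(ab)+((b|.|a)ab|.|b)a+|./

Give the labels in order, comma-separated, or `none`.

iv

i → no match
ii → no match
iii → no match
iv → match
v → no match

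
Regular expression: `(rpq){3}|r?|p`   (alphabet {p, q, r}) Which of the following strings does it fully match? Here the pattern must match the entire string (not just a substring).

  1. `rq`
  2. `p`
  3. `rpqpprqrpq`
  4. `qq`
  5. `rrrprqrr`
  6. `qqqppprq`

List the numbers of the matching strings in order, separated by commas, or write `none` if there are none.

1 → no match
2 → match
3 → no match
4 → no match
5 → no match
6 → no match

2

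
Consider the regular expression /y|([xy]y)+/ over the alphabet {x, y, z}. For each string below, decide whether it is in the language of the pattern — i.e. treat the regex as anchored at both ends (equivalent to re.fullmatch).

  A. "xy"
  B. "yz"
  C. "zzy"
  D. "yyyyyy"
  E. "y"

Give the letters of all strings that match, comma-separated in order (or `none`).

A → match
B → no match — must end with "y"
C → no match
D → match
E → match

A, D, E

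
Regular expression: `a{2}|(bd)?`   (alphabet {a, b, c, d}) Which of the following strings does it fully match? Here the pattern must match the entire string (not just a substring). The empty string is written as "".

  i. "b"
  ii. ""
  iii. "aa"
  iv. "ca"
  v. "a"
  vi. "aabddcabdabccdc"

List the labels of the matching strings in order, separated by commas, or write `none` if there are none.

ii, iii

i → no match
ii → match
iii → match
iv → no match
v → no match
vi → no match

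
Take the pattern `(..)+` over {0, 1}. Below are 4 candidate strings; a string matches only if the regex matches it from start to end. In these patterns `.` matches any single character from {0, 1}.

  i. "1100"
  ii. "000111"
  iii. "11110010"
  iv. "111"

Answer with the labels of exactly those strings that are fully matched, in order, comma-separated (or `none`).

i, ii, iii

i → match
ii → match
iii → match
iv → no match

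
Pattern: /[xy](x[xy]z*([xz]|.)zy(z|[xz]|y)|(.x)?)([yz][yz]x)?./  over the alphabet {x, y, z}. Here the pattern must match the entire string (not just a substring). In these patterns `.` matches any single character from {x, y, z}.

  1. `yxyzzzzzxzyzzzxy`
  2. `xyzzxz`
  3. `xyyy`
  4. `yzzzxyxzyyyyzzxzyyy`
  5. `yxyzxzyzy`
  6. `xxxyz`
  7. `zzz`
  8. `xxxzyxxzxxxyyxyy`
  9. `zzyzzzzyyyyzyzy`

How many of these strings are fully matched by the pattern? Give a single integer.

1 → match
2. `xyzzxz` → no match
3. `xyyy` → no match
4 → no match
5. `yxyzxzyzy` → match
6. `xxxyz` → no match
7. `zzz` → no match
8 → no match
9 → no match
Total matched: 2

2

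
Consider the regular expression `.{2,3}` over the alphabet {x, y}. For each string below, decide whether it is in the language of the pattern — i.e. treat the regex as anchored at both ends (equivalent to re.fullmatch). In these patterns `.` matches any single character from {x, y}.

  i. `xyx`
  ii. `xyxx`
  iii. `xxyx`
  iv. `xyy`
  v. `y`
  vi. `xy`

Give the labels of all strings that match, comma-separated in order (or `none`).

i, iv, vi

i. `xyx` → match
ii. `xyxx` → no match
iii. `xxyx` → no match
iv. `xyy` → match
v. `y` → no match
vi. `xy` → match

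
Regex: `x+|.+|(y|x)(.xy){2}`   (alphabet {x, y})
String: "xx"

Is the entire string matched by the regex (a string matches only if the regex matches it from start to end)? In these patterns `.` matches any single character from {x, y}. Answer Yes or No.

Yes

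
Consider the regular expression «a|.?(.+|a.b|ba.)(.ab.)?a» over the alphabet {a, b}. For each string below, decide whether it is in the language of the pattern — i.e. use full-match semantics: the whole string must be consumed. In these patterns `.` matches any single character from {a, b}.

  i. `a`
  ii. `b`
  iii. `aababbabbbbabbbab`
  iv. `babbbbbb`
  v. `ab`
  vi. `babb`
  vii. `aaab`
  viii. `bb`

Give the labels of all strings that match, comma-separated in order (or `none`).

i. `a` → match
ii. `b` → no match — must end with `a`
iii → no match — must end with `a`
iv. `babbbbbb` → no match — must end with `a`
v. `ab` → no match — must end with `a`
vi. `babb` → no match — must end with `a`
vii. `aaab` → no match — must end with `a`
viii. `bb` → no match — must end with `a`

i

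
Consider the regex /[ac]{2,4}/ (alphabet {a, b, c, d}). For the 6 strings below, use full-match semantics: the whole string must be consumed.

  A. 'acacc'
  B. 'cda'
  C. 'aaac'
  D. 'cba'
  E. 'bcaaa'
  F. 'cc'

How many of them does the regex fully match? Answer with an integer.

2

A → no match
B → no match
C → match
D → no match
E → no match
F → match
Total matched: 2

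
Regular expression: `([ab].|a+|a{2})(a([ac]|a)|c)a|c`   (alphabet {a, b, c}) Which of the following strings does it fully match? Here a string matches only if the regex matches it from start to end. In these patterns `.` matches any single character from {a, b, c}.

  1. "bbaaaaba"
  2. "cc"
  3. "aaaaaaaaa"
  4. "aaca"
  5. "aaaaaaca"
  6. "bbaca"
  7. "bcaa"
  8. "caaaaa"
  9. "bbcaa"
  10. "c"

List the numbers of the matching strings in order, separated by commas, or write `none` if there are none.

1 → no match
2 → no match
3 → match
4 → match
5 → match
6 → match
7 → no match
8 → no match
9 → no match
10 → match

3, 4, 5, 6, 10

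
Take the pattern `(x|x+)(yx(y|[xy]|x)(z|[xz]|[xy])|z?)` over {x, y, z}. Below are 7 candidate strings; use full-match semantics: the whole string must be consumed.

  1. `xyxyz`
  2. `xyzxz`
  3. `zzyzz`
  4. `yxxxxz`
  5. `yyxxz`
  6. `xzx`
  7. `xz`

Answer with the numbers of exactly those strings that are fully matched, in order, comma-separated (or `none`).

1, 7

1. `xyxyz` → match
2. `xyzxz` → no match
3. `zzyzz` → no match — must start with `x`
4. `yxxxxz` → no match — must start with `x`
5. `yyxxz` → no match — must start with `x`
6. `xzx` → no match
7. `xz` → match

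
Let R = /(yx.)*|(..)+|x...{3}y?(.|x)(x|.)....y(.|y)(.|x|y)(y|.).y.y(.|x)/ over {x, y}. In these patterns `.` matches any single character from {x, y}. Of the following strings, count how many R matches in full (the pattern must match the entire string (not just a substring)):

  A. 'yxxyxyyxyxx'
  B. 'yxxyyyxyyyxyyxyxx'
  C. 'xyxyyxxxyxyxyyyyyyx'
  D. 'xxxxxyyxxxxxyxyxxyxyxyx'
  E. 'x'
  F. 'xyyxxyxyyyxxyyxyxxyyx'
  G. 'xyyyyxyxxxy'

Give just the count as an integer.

A. 'yxxyxyyxyxx' → no match
B → no match
C → no match
D → no match
E. 'x' → no match
F → no match
G. 'xyyyyxyxxxy' → no match
Total matched: 0

0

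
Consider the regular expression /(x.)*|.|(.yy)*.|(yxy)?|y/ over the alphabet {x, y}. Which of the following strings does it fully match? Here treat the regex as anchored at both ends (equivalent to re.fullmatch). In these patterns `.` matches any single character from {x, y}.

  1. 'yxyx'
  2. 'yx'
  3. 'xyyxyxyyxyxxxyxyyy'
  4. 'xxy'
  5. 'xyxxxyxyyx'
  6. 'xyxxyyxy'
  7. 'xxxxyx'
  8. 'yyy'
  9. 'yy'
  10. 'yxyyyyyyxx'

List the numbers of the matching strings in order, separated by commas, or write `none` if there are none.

none

1. 'yxyx' → no match
2. 'yx' → no match
3 → no match
4. 'xxy' → no match
5. 'xyxxxyxyyx' → no match
6. 'xyxxyyxy' → no match
7. 'xxxxyx' → no match
8. 'yyy' → no match
9. 'yy' → no match
10. 'yxyyyyyyxx' → no match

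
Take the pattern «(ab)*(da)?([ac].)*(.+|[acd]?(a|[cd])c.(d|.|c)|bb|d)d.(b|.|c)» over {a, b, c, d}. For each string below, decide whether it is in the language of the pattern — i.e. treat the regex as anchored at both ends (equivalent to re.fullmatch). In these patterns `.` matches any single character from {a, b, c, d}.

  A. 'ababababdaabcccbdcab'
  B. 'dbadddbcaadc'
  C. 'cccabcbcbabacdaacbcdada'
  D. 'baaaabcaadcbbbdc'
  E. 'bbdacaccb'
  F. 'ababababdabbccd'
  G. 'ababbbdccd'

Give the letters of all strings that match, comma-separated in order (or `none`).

none

A → no match
B. 'dbadddbcaadc' → no match
C → no match
D → no match
E. 'bbdacaccb' → no match
F → no match
G. 'ababbbdccd' → no match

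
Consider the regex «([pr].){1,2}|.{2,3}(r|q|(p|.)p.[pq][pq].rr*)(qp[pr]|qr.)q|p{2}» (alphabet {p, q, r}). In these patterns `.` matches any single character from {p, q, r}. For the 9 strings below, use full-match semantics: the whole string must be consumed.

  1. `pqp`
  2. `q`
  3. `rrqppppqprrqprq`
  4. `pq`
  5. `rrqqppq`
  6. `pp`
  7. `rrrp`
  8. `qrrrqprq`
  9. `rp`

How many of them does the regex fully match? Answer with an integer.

7

1 → no match
2 → no match
3 → match
4 → match
5 → match
6 → match
7 → match
8 → match
9 → match
Total matched: 7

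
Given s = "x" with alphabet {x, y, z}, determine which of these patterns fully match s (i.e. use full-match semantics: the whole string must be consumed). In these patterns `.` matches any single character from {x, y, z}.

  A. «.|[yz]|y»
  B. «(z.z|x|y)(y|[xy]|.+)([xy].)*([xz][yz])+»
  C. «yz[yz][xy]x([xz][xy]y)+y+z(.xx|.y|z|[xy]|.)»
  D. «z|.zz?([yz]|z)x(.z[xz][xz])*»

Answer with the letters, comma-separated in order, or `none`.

A

A → match
B → no match
C → no match — must start with "yz"
D → no match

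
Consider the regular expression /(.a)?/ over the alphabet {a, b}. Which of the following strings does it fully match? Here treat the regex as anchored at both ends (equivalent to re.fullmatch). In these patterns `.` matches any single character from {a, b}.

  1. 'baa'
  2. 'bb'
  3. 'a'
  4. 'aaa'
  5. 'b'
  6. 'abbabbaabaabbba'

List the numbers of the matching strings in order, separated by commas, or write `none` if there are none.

none

1 → no match
2 → no match
3 → no match
4 → no match
5 → no match
6 → no match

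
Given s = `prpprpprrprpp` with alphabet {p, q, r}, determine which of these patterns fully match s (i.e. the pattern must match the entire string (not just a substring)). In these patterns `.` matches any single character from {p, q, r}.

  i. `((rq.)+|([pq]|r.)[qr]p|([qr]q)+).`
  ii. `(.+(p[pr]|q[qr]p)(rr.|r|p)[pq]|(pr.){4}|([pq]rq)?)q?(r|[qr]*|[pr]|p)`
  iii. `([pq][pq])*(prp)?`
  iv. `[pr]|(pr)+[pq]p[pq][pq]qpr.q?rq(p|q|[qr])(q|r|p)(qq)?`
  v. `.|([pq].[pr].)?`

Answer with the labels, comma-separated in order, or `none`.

ii

i → no match
ii → match
iii → no match
iv → no match
v → no match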